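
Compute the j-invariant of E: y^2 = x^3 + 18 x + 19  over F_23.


Delta = -16(4 a^3 + 27 b^2) mod 23 = 7
-1728 * (4 a)^3 = -1728 * (4*18)^3 mod 23 = 11
j = 11 * 7^(-1) mod 23 = 18

j = 18 (mod 23)


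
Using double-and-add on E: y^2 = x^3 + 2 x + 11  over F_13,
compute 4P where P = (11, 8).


k = 4 = 100_2 (binary, LSB first: 001)
Double-and-add from P = (11, 8):
  bit 0 = 0: acc unchanged = O
  bit 1 = 0: acc unchanged = O
  bit 2 = 1: acc = O + (11, 5) = (11, 5)

4P = (11, 5)


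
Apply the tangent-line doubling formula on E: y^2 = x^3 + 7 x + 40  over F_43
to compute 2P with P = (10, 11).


Doubling: s = (3 x1^2 + a) / (2 y1)
s = (3*10^2 + 7) / (2*11) mod 43 = 12
x3 = s^2 - 2 x1 mod 43 = 12^2 - 2*10 = 38
y3 = s (x1 - x3) - y1 mod 43 = 12 * (10 - 38) - 11 = 40

2P = (38, 40)


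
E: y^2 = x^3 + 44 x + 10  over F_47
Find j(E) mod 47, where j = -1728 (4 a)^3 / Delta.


Delta = -16(4 a^3 + 27 b^2) mod 47 = 29
-1728 * (4 a)^3 = -1728 * (4*44)^3 mod 47 = 27
j = 27 * 29^(-1) mod 47 = 22

j = 22 (mod 47)


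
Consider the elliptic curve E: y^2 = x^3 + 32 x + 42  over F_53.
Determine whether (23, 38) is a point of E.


Check whether y^2 = x^3 + 32 x + 42 (mod 53) for (x, y) = (23, 38).
LHS: y^2 = 38^2 mod 53 = 13
RHS: x^3 + 32 x + 42 = 23^3 + 32*23 + 42 mod 53 = 13
LHS = RHS

Yes, on the curve


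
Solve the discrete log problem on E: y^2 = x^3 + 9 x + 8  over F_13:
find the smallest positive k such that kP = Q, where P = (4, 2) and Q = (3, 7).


Enumerate multiples of P until we hit Q = (3, 7):
  1P = (4, 2)
  2P = (9, 8)
  3P = (3, 7)
Match found at i = 3.

k = 3


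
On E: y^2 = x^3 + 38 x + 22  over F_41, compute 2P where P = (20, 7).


Doubling: s = (3 x1^2 + a) / (2 y1)
s = (3*20^2 + 38) / (2*7) mod 41 = 24
x3 = s^2 - 2 x1 mod 41 = 24^2 - 2*20 = 3
y3 = s (x1 - x3) - y1 mod 41 = 24 * (20 - 3) - 7 = 32

2P = (3, 32)


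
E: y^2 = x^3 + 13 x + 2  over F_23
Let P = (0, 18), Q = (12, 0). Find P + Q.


P != Q, so use the chord formula.
s = (y2 - y1) / (x2 - x1) = (5) / (12) mod 23 = 10
x3 = s^2 - x1 - x2 mod 23 = 10^2 - 0 - 12 = 19
y3 = s (x1 - x3) - y1 mod 23 = 10 * (0 - 19) - 18 = 22

P + Q = (19, 22)


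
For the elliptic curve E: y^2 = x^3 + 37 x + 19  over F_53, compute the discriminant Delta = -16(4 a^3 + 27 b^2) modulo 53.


4 a^3 + 27 b^2 = 4*37^3 + 27*19^2 = 202612 + 9747 = 212359
Delta = -16 * (212359) = -3397744
Delta mod 53 = 33

Delta = 33 (mod 53)


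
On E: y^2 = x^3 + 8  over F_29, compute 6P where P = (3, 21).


k = 6 = 110_2 (binary, LSB first: 011)
Double-and-add from P = (3, 21):
  bit 0 = 0: acc unchanged = O
  bit 1 = 1: acc = O + (28, 23) = (28, 23)
  bit 2 = 1: acc = (28, 23) + (22, 19) = (2, 4)

6P = (2, 4)


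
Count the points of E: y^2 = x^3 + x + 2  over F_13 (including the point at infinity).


For each x in F_13, count y with y^2 = x^3 + 1 x + 2 mod 13:
  x = 1: RHS = 4, y in [2, 11]  -> 2 point(s)
  x = 2: RHS = 12, y in [5, 8]  -> 2 point(s)
  x = 6: RHS = 3, y in [4, 9]  -> 2 point(s)
  x = 7: RHS = 1, y in [1, 12]  -> 2 point(s)
  x = 9: RHS = 12, y in [5, 8]  -> 2 point(s)
  x = 12: RHS = 0, y in [0]  -> 1 point(s)
Affine points: 11. Add the point at infinity: total = 12.

#E(F_13) = 12


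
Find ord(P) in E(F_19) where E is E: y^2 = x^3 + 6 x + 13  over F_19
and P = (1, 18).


Compute successive multiples of P until we hit O:
  1P = (1, 18)
  2P = (4, 5)
  3P = (18, 5)
  4P = (9, 6)
  5P = (16, 14)
  6P = (3, 18)
  7P = (15, 1)
  8P = (10, 16)
  ... (continuing to 21P)
  21P = O

ord(P) = 21


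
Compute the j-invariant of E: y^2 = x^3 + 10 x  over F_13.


Delta = -16(4 a^3 + 27 b^2) mod 13 = 12
-1728 * (4 a)^3 = -1728 * (4*10)^3 mod 13 = 1
j = 1 * 12^(-1) mod 13 = 12

j = 12 (mod 13)


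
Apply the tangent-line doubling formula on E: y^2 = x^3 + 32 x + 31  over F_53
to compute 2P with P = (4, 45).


Doubling: s = (3 x1^2 + a) / (2 y1)
s = (3*4^2 + 32) / (2*45) mod 53 = 48
x3 = s^2 - 2 x1 mod 53 = 48^2 - 2*4 = 17
y3 = s (x1 - x3) - y1 mod 53 = 48 * (4 - 17) - 45 = 20

2P = (17, 20)


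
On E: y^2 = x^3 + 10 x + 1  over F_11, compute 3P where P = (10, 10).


k = 3 = 11_2 (binary, LSB first: 11)
Double-and-add from P = (10, 10):
  bit 0 = 1: acc = O + (10, 10) = (10, 10)
  bit 1 = 1: acc = (10, 10) + (3, 5) = (3, 6)

3P = (3, 6)


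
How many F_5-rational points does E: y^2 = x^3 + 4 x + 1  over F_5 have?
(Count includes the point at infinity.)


For each x in F_5, count y with y^2 = x^3 + 4 x + 1 mod 5:
  x = 0: RHS = 1, y in [1, 4]  -> 2 point(s)
  x = 1: RHS = 1, y in [1, 4]  -> 2 point(s)
  x = 3: RHS = 0, y in [0]  -> 1 point(s)
  x = 4: RHS = 1, y in [1, 4]  -> 2 point(s)
Affine points: 7. Add the point at infinity: total = 8.

#E(F_5) = 8


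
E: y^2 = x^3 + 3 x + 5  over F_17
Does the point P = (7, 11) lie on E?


Check whether y^2 = x^3 + 3 x + 5 (mod 17) for (x, y) = (7, 11).
LHS: y^2 = 11^2 mod 17 = 2
RHS: x^3 + 3 x + 5 = 7^3 + 3*7 + 5 mod 17 = 12
LHS != RHS

No, not on the curve


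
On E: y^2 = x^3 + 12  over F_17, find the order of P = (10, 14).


Compute successive multiples of P until we hit O:
  1P = (10, 14)
  2P = (15, 15)
  3P = (7, 7)
  4P = (13, 13)
  5P = (13, 4)
  6P = (7, 10)
  7P = (15, 2)
  8P = (10, 3)
  ... (continuing to 9P)
  9P = O

ord(P) = 9


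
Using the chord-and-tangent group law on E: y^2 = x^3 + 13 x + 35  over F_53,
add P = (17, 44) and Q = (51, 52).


P != Q, so use the chord formula.
s = (y2 - y1) / (x2 - x1) = (8) / (34) mod 53 = 47
x3 = s^2 - x1 - x2 mod 53 = 47^2 - 17 - 51 = 21
y3 = s (x1 - x3) - y1 mod 53 = 47 * (17 - 21) - 44 = 33

P + Q = (21, 33)


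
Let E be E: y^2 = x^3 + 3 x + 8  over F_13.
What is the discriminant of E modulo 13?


4 a^3 + 27 b^2 = 4*3^3 + 27*8^2 = 108 + 1728 = 1836
Delta = -16 * (1836) = -29376
Delta mod 13 = 4

Delta = 4 (mod 13)


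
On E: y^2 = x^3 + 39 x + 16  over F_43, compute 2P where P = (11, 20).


Doubling: s = (3 x1^2 + a) / (2 y1)
s = (3*11^2 + 39) / (2*20) mod 43 = 38
x3 = s^2 - 2 x1 mod 43 = 38^2 - 2*11 = 3
y3 = s (x1 - x3) - y1 mod 43 = 38 * (11 - 3) - 20 = 26

2P = (3, 26)


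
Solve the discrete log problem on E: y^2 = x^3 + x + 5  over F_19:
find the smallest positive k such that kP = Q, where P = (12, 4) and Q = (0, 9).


Enumerate multiples of P until we hit Q = (0, 9):
  1P = (12, 4)
  2P = (0, 9)
Match found at i = 2.

k = 2


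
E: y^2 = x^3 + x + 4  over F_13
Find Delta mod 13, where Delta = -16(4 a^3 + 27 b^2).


4 a^3 + 27 b^2 = 4*1^3 + 27*4^2 = 4 + 432 = 436
Delta = -16 * (436) = -6976
Delta mod 13 = 5

Delta = 5 (mod 13)


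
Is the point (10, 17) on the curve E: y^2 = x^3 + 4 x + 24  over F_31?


Check whether y^2 = x^3 + 4 x + 24 (mod 31) for (x, y) = (10, 17).
LHS: y^2 = 17^2 mod 31 = 10
RHS: x^3 + 4 x + 24 = 10^3 + 4*10 + 24 mod 31 = 10
LHS = RHS

Yes, on the curve


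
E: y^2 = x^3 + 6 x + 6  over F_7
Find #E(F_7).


For each x in F_7, count y with y^2 = x^3 + 6 x + 6 mod 7:
  x = 3: RHS = 2, y in [3, 4]  -> 2 point(s)
  x = 5: RHS = 0, y in [0]  -> 1 point(s)
Affine points: 3. Add the point at infinity: total = 4.

#E(F_7) = 4


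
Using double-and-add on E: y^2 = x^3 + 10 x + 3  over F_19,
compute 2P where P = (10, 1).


k = 2 = 10_2 (binary, LSB first: 01)
Double-and-add from P = (10, 1):
  bit 0 = 0: acc unchanged = O
  bit 1 = 1: acc = O + (8, 5) = (8, 5)

2P = (8, 5)


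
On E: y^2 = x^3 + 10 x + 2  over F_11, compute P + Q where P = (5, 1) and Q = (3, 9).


P != Q, so use the chord formula.
s = (y2 - y1) / (x2 - x1) = (8) / (9) mod 11 = 7
x3 = s^2 - x1 - x2 mod 11 = 7^2 - 5 - 3 = 8
y3 = s (x1 - x3) - y1 mod 11 = 7 * (5 - 8) - 1 = 0

P + Q = (8, 0)


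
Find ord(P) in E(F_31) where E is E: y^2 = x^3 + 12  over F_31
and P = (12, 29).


Compute successive multiples of P until we hit O:
  1P = (12, 29)
  2P = (15, 16)
  3P = (9, 20)
  4P = (19, 12)
  5P = (4, 18)
  6P = (29, 29)
  7P = (21, 2)
  8P = (7, 18)
  ... (continuing to 43P)
  43P = O

ord(P) = 43


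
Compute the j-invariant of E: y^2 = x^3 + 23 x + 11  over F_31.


Delta = -16(4 a^3 + 27 b^2) mod 31 = 26
-1728 * (4 a)^3 = -1728 * (4*23)^3 mod 31 = 23
j = 23 * 26^(-1) mod 31 = 14

j = 14 (mod 31)


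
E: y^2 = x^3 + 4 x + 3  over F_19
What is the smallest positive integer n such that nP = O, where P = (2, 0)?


Compute successive multiples of P until we hit O:
  1P = (2, 0)
  2P = O

ord(P) = 2


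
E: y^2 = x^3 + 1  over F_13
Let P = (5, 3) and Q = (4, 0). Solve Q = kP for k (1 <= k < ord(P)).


Enumerate multiples of P until we hit Q = (4, 0):
  1P = (5, 3)
  2P = (0, 1)
  3P = (4, 0)
Match found at i = 3.

k = 3


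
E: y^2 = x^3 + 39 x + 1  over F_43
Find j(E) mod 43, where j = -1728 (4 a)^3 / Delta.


Delta = -16(4 a^3 + 27 b^2) mod 43 = 9
-1728 * (4 a)^3 = -1728 * (4*39)^3 mod 43 = 2
j = 2 * 9^(-1) mod 43 = 5

j = 5 (mod 43)


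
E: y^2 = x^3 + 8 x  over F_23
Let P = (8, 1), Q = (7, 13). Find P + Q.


P != Q, so use the chord formula.
s = (y2 - y1) / (x2 - x1) = (12) / (22) mod 23 = 11
x3 = s^2 - x1 - x2 mod 23 = 11^2 - 8 - 7 = 14
y3 = s (x1 - x3) - y1 mod 23 = 11 * (8 - 14) - 1 = 2

P + Q = (14, 2)


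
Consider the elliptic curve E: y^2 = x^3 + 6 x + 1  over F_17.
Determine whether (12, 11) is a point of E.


Check whether y^2 = x^3 + 6 x + 1 (mod 17) for (x, y) = (12, 11).
LHS: y^2 = 11^2 mod 17 = 2
RHS: x^3 + 6 x + 1 = 12^3 + 6*12 + 1 mod 17 = 16
LHS != RHS

No, not on the curve


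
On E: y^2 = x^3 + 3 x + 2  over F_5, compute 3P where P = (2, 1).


k = 3 = 11_2 (binary, LSB first: 11)
Double-and-add from P = (2, 1):
  bit 0 = 1: acc = O + (2, 1) = (2, 1)
  bit 1 = 1: acc = (2, 1) + (1, 4) = (1, 1)

3P = (1, 1)


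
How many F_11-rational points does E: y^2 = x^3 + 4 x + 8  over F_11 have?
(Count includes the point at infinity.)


For each x in F_11, count y with y^2 = x^3 + 4 x + 8 mod 11:
  x = 3: RHS = 3, y in [5, 6]  -> 2 point(s)
  x = 4: RHS = 0, y in [0]  -> 1 point(s)
  x = 7: RHS = 5, y in [4, 7]  -> 2 point(s)
  x = 9: RHS = 3, y in [5, 6]  -> 2 point(s)
  x = 10: RHS = 3, y in [5, 6]  -> 2 point(s)
Affine points: 9. Add the point at infinity: total = 10.

#E(F_11) = 10


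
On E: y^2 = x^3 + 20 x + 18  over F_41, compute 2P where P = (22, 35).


Doubling: s = (3 x1^2 + a) / (2 y1)
s = (3*22^2 + 20) / (2*35) mod 41 = 14
x3 = s^2 - 2 x1 mod 41 = 14^2 - 2*22 = 29
y3 = s (x1 - x3) - y1 mod 41 = 14 * (22 - 29) - 35 = 31

2P = (29, 31)


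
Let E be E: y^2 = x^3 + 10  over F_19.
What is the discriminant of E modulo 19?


4 a^3 + 27 b^2 = 4*0^3 + 27*10^2 = 0 + 2700 = 2700
Delta = -16 * (2700) = -43200
Delta mod 19 = 6

Delta = 6 (mod 19)


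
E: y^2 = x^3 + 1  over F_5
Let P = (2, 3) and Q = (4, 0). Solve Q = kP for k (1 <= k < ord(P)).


Enumerate multiples of P until we hit Q = (4, 0):
  1P = (2, 3)
  2P = (0, 1)
  3P = (4, 0)
Match found at i = 3.

k = 3


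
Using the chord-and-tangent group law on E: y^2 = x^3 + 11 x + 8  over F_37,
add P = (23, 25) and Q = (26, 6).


P != Q, so use the chord formula.
s = (y2 - y1) / (x2 - x1) = (18) / (3) mod 37 = 6
x3 = s^2 - x1 - x2 mod 37 = 6^2 - 23 - 26 = 24
y3 = s (x1 - x3) - y1 mod 37 = 6 * (23 - 24) - 25 = 6

P + Q = (24, 6)


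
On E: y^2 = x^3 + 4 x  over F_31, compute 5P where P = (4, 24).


k = 5 = 101_2 (binary, LSB first: 101)
Double-and-add from P = (4, 24):
  bit 0 = 1: acc = O + (4, 24) = (4, 24)
  bit 1 = 0: acc unchanged = (4, 24)
  bit 2 = 1: acc = (4, 24) + (0, 0) = (1, 25)

5P = (1, 25)


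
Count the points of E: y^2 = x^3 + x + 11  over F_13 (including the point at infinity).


For each x in F_13, count y with y^2 = x^3 + 1 x + 11 mod 13:
  x = 1: RHS = 0, y in [0]  -> 1 point(s)
  x = 4: RHS = 1, y in [1, 12]  -> 2 point(s)
  x = 6: RHS = 12, y in [5, 8]  -> 2 point(s)
  x = 7: RHS = 10, y in [6, 7]  -> 2 point(s)
  x = 11: RHS = 1, y in [1, 12]  -> 2 point(s)
  x = 12: RHS = 9, y in [3, 10]  -> 2 point(s)
Affine points: 11. Add the point at infinity: total = 12.

#E(F_13) = 12


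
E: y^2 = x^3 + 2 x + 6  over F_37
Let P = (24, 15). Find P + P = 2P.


Doubling: s = (3 x1^2 + a) / (2 y1)
s = (3*24^2 + 2) / (2*15) mod 37 = 33
x3 = s^2 - 2 x1 mod 37 = 33^2 - 2*24 = 5
y3 = s (x1 - x3) - y1 mod 37 = 33 * (24 - 5) - 15 = 20

2P = (5, 20)


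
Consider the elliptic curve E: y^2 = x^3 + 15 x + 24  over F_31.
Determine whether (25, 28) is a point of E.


Check whether y^2 = x^3 + 15 x + 24 (mod 31) for (x, y) = (25, 28).
LHS: y^2 = 28^2 mod 31 = 9
RHS: x^3 + 15 x + 24 = 25^3 + 15*25 + 24 mod 31 = 28
LHS != RHS

No, not on the curve


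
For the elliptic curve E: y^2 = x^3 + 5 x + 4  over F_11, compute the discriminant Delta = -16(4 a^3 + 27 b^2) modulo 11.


4 a^3 + 27 b^2 = 4*5^3 + 27*4^2 = 500 + 432 = 932
Delta = -16 * (932) = -14912
Delta mod 11 = 4

Delta = 4 (mod 11)


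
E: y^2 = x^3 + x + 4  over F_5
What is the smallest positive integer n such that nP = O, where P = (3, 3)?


Compute successive multiples of P until we hit O:
  1P = (3, 3)
  2P = (3, 2)
  3P = O

ord(P) = 3


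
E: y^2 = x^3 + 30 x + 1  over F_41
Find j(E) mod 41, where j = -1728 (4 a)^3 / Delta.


Delta = -16(4 a^3 + 27 b^2) mod 41 = 5
-1728 * (4 a)^3 = -1728 * (4*30)^3 mod 41 = 39
j = 39 * 5^(-1) mod 41 = 16

j = 16 (mod 41)


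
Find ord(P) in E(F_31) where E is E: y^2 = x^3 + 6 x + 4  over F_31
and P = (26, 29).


Compute successive multiples of P until we hit O:
  1P = (26, 29)
  2P = (19, 23)
  3P = (19, 8)
  4P = (26, 2)
  5P = O

ord(P) = 5


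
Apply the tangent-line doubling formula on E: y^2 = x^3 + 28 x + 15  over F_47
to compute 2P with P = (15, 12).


Doubling: s = (3 x1^2 + a) / (2 y1)
s = (3*15^2 + 28) / (2*12) mod 47 = 43
x3 = s^2 - 2 x1 mod 47 = 43^2 - 2*15 = 33
y3 = s (x1 - x3) - y1 mod 47 = 43 * (15 - 33) - 12 = 13

2P = (33, 13)


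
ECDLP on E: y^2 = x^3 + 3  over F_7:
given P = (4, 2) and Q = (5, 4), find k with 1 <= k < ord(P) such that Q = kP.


Enumerate multiples of P until we hit Q = (5, 4):
  1P = (4, 2)
  2P = (3, 3)
  3P = (1, 2)
  4P = (2, 5)
  5P = (5, 3)
  6P = (6, 3)
  7P = (6, 4)
  8P = (5, 4)
Match found at i = 8.

k = 8


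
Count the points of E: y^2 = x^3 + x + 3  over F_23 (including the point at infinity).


For each x in F_23, count y with y^2 = x^3 + 1 x + 3 mod 23:
  x = 0: RHS = 3, y in [7, 16]  -> 2 point(s)
  x = 2: RHS = 13, y in [6, 17]  -> 2 point(s)
  x = 4: RHS = 2, y in [5, 18]  -> 2 point(s)
  x = 5: RHS = 18, y in [8, 15]  -> 2 point(s)
  x = 6: RHS = 18, y in [8, 15]  -> 2 point(s)
  x = 7: RHS = 8, y in [10, 13]  -> 2 point(s)
  x = 10: RHS = 1, y in [1, 22]  -> 2 point(s)
  x = 12: RHS = 18, y in [8, 15]  -> 2 point(s)
  x = 14: RHS = 1, y in [1, 22]  -> 2 point(s)
  x = 15: RHS = 12, y in [9, 14]  -> 2 point(s)
  x = 19: RHS = 4, y in [2, 21]  -> 2 point(s)
  x = 21: RHS = 16, y in [4, 19]  -> 2 point(s)
  x = 22: RHS = 1, y in [1, 22]  -> 2 point(s)
Affine points: 26. Add the point at infinity: total = 27.

#E(F_23) = 27


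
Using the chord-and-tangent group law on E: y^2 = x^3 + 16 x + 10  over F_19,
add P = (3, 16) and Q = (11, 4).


P != Q, so use the chord formula.
s = (y2 - y1) / (x2 - x1) = (7) / (8) mod 19 = 8
x3 = s^2 - x1 - x2 mod 19 = 8^2 - 3 - 11 = 12
y3 = s (x1 - x3) - y1 mod 19 = 8 * (3 - 12) - 16 = 7

P + Q = (12, 7)


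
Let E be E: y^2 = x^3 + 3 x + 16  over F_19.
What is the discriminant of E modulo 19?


4 a^3 + 27 b^2 = 4*3^3 + 27*16^2 = 108 + 6912 = 7020
Delta = -16 * (7020) = -112320
Delta mod 19 = 8

Delta = 8 (mod 19)


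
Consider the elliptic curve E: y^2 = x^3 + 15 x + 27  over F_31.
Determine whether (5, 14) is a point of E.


Check whether y^2 = x^3 + 15 x + 27 (mod 31) for (x, y) = (5, 14).
LHS: y^2 = 14^2 mod 31 = 10
RHS: x^3 + 15 x + 27 = 5^3 + 15*5 + 27 mod 31 = 10
LHS = RHS

Yes, on the curve


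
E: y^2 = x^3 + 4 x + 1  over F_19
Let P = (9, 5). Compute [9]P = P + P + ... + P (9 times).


k = 9 = 1001_2 (binary, LSB first: 1001)
Double-and-add from P = (9, 5):
  bit 0 = 1: acc = O + (9, 5) = (9, 5)
  bit 1 = 0: acc unchanged = (9, 5)
  bit 2 = 0: acc unchanged = (9, 5)
  bit 3 = 1: acc = (9, 5) + (17, 2) = (16, 0)

9P = (16, 0)


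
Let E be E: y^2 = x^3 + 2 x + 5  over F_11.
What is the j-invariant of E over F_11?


Delta = -16(4 a^3 + 27 b^2) mod 11 = 7
-1728 * (4 a)^3 = -1728 * (4*2)^3 mod 11 = 5
j = 5 * 7^(-1) mod 11 = 7

j = 7 (mod 11)


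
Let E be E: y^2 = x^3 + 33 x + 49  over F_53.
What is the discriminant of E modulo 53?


4 a^3 + 27 b^2 = 4*33^3 + 27*49^2 = 143748 + 64827 = 208575
Delta = -16 * (208575) = -3337200
Delta mod 53 = 51

Delta = 51 (mod 53)


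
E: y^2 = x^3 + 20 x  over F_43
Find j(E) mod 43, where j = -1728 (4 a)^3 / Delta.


Delta = -16(4 a^3 + 27 b^2) mod 43 = 1
-1728 * (4 a)^3 = -1728 * (4*20)^3 mod 43 = 8
j = 8 * 1^(-1) mod 43 = 8

j = 8 (mod 43)


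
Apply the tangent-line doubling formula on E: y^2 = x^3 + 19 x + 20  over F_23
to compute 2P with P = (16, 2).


Doubling: s = (3 x1^2 + a) / (2 y1)
s = (3*16^2 + 19) / (2*2) mod 23 = 7
x3 = s^2 - 2 x1 mod 23 = 7^2 - 2*16 = 17
y3 = s (x1 - x3) - y1 mod 23 = 7 * (16 - 17) - 2 = 14

2P = (17, 14)


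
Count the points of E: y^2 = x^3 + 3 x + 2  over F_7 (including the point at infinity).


For each x in F_7, count y with y^2 = x^3 + 3 x + 2 mod 7:
  x = 0: RHS = 2, y in [3, 4]  -> 2 point(s)
  x = 2: RHS = 2, y in [3, 4]  -> 2 point(s)
  x = 4: RHS = 1, y in [1, 6]  -> 2 point(s)
  x = 5: RHS = 2, y in [3, 4]  -> 2 point(s)
Affine points: 8. Add the point at infinity: total = 9.

#E(F_7) = 9


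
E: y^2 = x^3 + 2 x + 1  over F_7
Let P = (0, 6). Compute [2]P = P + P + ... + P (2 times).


k = 2 = 10_2 (binary, LSB first: 01)
Double-and-add from P = (0, 6):
  bit 0 = 0: acc unchanged = O
  bit 1 = 1: acc = O + (1, 2) = (1, 2)

2P = (1, 2)


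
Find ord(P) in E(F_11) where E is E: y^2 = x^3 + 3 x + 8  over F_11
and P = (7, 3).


Compute successive multiples of P until we hit O:
  1P = (7, 3)
  2P = (6, 0)
  3P = (7, 8)
  4P = O

ord(P) = 4


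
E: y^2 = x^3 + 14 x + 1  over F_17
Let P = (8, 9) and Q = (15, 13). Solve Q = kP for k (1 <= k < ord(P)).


Enumerate multiples of P until we hit Q = (15, 13):
  1P = (8, 9)
  2P = (5, 14)
  3P = (3, 11)
  4P = (15, 4)
  5P = (7, 0)
  6P = (15, 13)
Match found at i = 6.

k = 6


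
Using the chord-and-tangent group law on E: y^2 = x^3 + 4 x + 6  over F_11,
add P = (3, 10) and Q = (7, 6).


P != Q, so use the chord formula.
s = (y2 - y1) / (x2 - x1) = (7) / (4) mod 11 = 10
x3 = s^2 - x1 - x2 mod 11 = 10^2 - 3 - 7 = 2
y3 = s (x1 - x3) - y1 mod 11 = 10 * (3 - 2) - 10 = 0

P + Q = (2, 0)


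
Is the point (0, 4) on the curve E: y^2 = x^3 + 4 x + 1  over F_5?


Check whether y^2 = x^3 + 4 x + 1 (mod 5) for (x, y) = (0, 4).
LHS: y^2 = 4^2 mod 5 = 1
RHS: x^3 + 4 x + 1 = 0^3 + 4*0 + 1 mod 5 = 1
LHS = RHS

Yes, on the curve


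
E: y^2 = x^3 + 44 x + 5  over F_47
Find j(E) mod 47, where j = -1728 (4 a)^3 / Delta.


Delta = -16(4 a^3 + 27 b^2) mod 47 = 46
-1728 * (4 a)^3 = -1728 * (4*44)^3 mod 47 = 27
j = 27 * 46^(-1) mod 47 = 20

j = 20 (mod 47)


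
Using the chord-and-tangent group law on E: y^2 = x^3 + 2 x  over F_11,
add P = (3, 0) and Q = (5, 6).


P != Q, so use the chord formula.
s = (y2 - y1) / (x2 - x1) = (6) / (2) mod 11 = 3
x3 = s^2 - x1 - x2 mod 11 = 3^2 - 3 - 5 = 1
y3 = s (x1 - x3) - y1 mod 11 = 3 * (3 - 1) - 0 = 6

P + Q = (1, 6)


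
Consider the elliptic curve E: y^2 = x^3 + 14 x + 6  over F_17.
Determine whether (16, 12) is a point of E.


Check whether y^2 = x^3 + 14 x + 6 (mod 17) for (x, y) = (16, 12).
LHS: y^2 = 12^2 mod 17 = 8
RHS: x^3 + 14 x + 6 = 16^3 + 14*16 + 6 mod 17 = 8
LHS = RHS

Yes, on the curve


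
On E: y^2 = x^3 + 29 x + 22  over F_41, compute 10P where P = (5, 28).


k = 10 = 1010_2 (binary, LSB first: 0101)
Double-and-add from P = (5, 28):
  bit 0 = 0: acc unchanged = O
  bit 1 = 1: acc = O + (6, 17) = (6, 17)
  bit 2 = 0: acc unchanged = (6, 17)
  bit 3 = 1: acc = (6, 17) + (20, 19) = (10, 0)

10P = (10, 0)


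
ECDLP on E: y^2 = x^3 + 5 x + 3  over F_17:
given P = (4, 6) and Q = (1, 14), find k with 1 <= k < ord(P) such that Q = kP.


Enumerate multiples of P until we hit Q = (1, 14):
  1P = (4, 6)
  2P = (1, 3)
  3P = (13, 2)
  4P = (13, 15)
  5P = (1, 14)
Match found at i = 5.

k = 5


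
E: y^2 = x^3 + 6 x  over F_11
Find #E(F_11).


For each x in F_11, count y with y^2 = x^3 + 6 x + 0 mod 11:
  x = 0: RHS = 0, y in [0]  -> 1 point(s)
  x = 2: RHS = 9, y in [3, 8]  -> 2 point(s)
  x = 3: RHS = 1, y in [1, 10]  -> 2 point(s)
  x = 4: RHS = 0, y in [0]  -> 1 point(s)
  x = 5: RHS = 1, y in [1, 10]  -> 2 point(s)
  x = 7: RHS = 0, y in [0]  -> 1 point(s)
  x = 10: RHS = 4, y in [2, 9]  -> 2 point(s)
Affine points: 11. Add the point at infinity: total = 12.

#E(F_11) = 12


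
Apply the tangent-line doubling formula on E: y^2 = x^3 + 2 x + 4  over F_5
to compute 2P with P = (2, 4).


Doubling: s = (3 x1^2 + a) / (2 y1)
s = (3*2^2 + 2) / (2*4) mod 5 = 3
x3 = s^2 - 2 x1 mod 5 = 3^2 - 2*2 = 0
y3 = s (x1 - x3) - y1 mod 5 = 3 * (2 - 0) - 4 = 2

2P = (0, 2)


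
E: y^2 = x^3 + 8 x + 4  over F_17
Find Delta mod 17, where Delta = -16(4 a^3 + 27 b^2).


4 a^3 + 27 b^2 = 4*8^3 + 27*4^2 = 2048 + 432 = 2480
Delta = -16 * (2480) = -39680
Delta mod 17 = 15

Delta = 15 (mod 17)


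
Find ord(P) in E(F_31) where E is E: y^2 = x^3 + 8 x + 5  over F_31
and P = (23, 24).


Compute successive multiples of P until we hit O:
  1P = (23, 24)
  2P = (17, 1)
  3P = (10, 0)
  4P = (17, 30)
  5P = (23, 7)
  6P = O

ord(P) = 6


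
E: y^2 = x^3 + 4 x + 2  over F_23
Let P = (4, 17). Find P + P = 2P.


Doubling: s = (3 x1^2 + a) / (2 y1)
s = (3*4^2 + 4) / (2*17) mod 23 = 11
x3 = s^2 - 2 x1 mod 23 = 11^2 - 2*4 = 21
y3 = s (x1 - x3) - y1 mod 23 = 11 * (4 - 21) - 17 = 3

2P = (21, 3)


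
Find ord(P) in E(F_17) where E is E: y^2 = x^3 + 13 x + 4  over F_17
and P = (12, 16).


Compute successive multiples of P until we hit O:
  1P = (12, 16)
  2P = (8, 12)
  3P = (15, 15)
  4P = (9, 0)
  5P = (15, 2)
  6P = (8, 5)
  7P = (12, 1)
  8P = O

ord(P) = 8


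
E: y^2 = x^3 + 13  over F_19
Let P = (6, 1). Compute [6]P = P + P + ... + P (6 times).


k = 6 = 110_2 (binary, LSB first: 011)
Double-and-add from P = (6, 1):
  bit 0 = 0: acc unchanged = O
  bit 1 = 1: acc = O + (16, 10) = (16, 10)
  bit 2 = 1: acc = (16, 10) + (13, 14) = (15, 14)

6P = (15, 14)


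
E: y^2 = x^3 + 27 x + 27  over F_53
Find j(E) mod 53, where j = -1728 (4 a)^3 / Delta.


Delta = -16(4 a^3 + 27 b^2) mod 53 = 43
-1728 * (4 a)^3 = -1728 * (4*27)^3 mod 53 = 9
j = 9 * 43^(-1) mod 53 = 15

j = 15 (mod 53)


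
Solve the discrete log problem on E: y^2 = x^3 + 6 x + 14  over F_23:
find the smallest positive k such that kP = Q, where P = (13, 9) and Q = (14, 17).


Enumerate multiples of P until we hit Q = (14, 17):
  1P = (13, 9)
  2P = (10, 19)
  3P = (6, 6)
  4P = (7, 10)
  5P = (19, 15)
  6P = (15, 12)
  7P = (3, 6)
  8P = (11, 10)
  9P = (5, 10)
  10P = (14, 17)
Match found at i = 10.

k = 10


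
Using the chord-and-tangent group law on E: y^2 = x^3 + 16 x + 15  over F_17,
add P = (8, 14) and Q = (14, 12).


P != Q, so use the chord formula.
s = (y2 - y1) / (x2 - x1) = (15) / (6) mod 17 = 11
x3 = s^2 - x1 - x2 mod 17 = 11^2 - 8 - 14 = 14
y3 = s (x1 - x3) - y1 mod 17 = 11 * (8 - 14) - 14 = 5

P + Q = (14, 5)


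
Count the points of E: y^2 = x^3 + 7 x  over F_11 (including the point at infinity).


For each x in F_11, count y with y^2 = x^3 + 7 x + 0 mod 11:
  x = 0: RHS = 0, y in [0]  -> 1 point(s)
  x = 2: RHS = 0, y in [0]  -> 1 point(s)
  x = 3: RHS = 4, y in [2, 9]  -> 2 point(s)
  x = 4: RHS = 4, y in [2, 9]  -> 2 point(s)
  x = 6: RHS = 5, y in [4, 7]  -> 2 point(s)
  x = 9: RHS = 0, y in [0]  -> 1 point(s)
  x = 10: RHS = 3, y in [5, 6]  -> 2 point(s)
Affine points: 11. Add the point at infinity: total = 12.

#E(F_11) = 12


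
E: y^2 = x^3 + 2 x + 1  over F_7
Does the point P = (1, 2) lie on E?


Check whether y^2 = x^3 + 2 x + 1 (mod 7) for (x, y) = (1, 2).
LHS: y^2 = 2^2 mod 7 = 4
RHS: x^3 + 2 x + 1 = 1^3 + 2*1 + 1 mod 7 = 4
LHS = RHS

Yes, on the curve


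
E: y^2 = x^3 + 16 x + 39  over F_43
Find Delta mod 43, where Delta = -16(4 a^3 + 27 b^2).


4 a^3 + 27 b^2 = 4*16^3 + 27*39^2 = 16384 + 41067 = 57451
Delta = -16 * (57451) = -919216
Delta mod 43 = 38

Delta = 38 (mod 43)


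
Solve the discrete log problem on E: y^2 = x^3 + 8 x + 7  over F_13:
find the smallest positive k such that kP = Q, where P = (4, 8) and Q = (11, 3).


Enumerate multiples of P until we hit Q = (11, 3):
  1P = (4, 8)
  2P = (1, 9)
  3P = (11, 3)
Match found at i = 3.

k = 3


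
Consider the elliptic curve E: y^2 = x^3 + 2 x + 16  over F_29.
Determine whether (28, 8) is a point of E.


Check whether y^2 = x^3 + 2 x + 16 (mod 29) for (x, y) = (28, 8).
LHS: y^2 = 8^2 mod 29 = 6
RHS: x^3 + 2 x + 16 = 28^3 + 2*28 + 16 mod 29 = 13
LHS != RHS

No, not on the curve


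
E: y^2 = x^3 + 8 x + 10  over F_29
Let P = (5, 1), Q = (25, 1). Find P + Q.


P != Q, so use the chord formula.
s = (y2 - y1) / (x2 - x1) = (0) / (20) mod 29 = 0
x3 = s^2 - x1 - x2 mod 29 = 0^2 - 5 - 25 = 28
y3 = s (x1 - x3) - y1 mod 29 = 0 * (5 - 28) - 1 = 28

P + Q = (28, 28)


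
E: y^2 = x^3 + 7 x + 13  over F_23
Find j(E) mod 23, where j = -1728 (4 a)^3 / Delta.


Delta = -16(4 a^3 + 27 b^2) mod 23 = 7
-1728 * (4 a)^3 = -1728 * (4*7)^3 mod 23 = 16
j = 16 * 7^(-1) mod 23 = 22

j = 22 (mod 23)


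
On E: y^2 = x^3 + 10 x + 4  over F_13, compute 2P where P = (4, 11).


Doubling: s = (3 x1^2 + a) / (2 y1)
s = (3*4^2 + 10) / (2*11) mod 13 = 5
x3 = s^2 - 2 x1 mod 13 = 5^2 - 2*4 = 4
y3 = s (x1 - x3) - y1 mod 13 = 5 * (4 - 4) - 11 = 2

2P = (4, 2)


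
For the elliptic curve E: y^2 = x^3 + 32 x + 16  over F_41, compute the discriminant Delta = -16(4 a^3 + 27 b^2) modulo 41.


4 a^3 + 27 b^2 = 4*32^3 + 27*16^2 = 131072 + 6912 = 137984
Delta = -16 * (137984) = -2207744
Delta mod 41 = 24

Delta = 24 (mod 41)


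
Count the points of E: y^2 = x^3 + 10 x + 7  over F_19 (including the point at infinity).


For each x in F_19, count y with y^2 = x^3 + 10 x + 7 mod 19:
  x = 0: RHS = 7, y in [8, 11]  -> 2 point(s)
  x = 2: RHS = 16, y in [4, 15]  -> 2 point(s)
  x = 3: RHS = 7, y in [8, 11]  -> 2 point(s)
  x = 4: RHS = 16, y in [4, 15]  -> 2 point(s)
  x = 5: RHS = 11, y in [7, 12]  -> 2 point(s)
  x = 6: RHS = 17, y in [6, 13]  -> 2 point(s)
  x = 9: RHS = 9, y in [3, 16]  -> 2 point(s)
  x = 10: RHS = 5, y in [9, 10]  -> 2 point(s)
  x = 11: RHS = 4, y in [2, 17]  -> 2 point(s)
  x = 13: RHS = 16, y in [4, 15]  -> 2 point(s)
  x = 15: RHS = 17, y in [6, 13]  -> 2 point(s)
  x = 16: RHS = 7, y in [8, 11]  -> 2 point(s)
  x = 17: RHS = 17, y in [6, 13]  -> 2 point(s)
Affine points: 26. Add the point at infinity: total = 27.

#E(F_19) = 27


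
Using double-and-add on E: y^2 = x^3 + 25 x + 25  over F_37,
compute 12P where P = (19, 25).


k = 12 = 1100_2 (binary, LSB first: 0011)
Double-and-add from P = (19, 25):
  bit 0 = 0: acc unchanged = O
  bit 1 = 0: acc unchanged = O
  bit 2 = 1: acc = O + (22, 7) = (22, 7)
  bit 3 = 1: acc = (22, 7) + (14, 23) = (5, 33)

12P = (5, 33)


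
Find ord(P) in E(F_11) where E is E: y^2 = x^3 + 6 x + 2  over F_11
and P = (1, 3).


Compute successive multiples of P until we hit O:
  1P = (1, 3)
  2P = (3, 5)
  3P = (8, 1)
  4P = (5, 6)
  5P = (9, 2)
  6P = (6, 10)
  7P = (2, 0)
  8P = (6, 1)
  ... (continuing to 14P)
  14P = O

ord(P) = 14


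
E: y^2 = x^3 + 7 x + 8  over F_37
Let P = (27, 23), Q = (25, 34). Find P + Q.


P != Q, so use the chord formula.
s = (y2 - y1) / (x2 - x1) = (11) / (35) mod 37 = 13
x3 = s^2 - x1 - x2 mod 37 = 13^2 - 27 - 25 = 6
y3 = s (x1 - x3) - y1 mod 37 = 13 * (27 - 6) - 23 = 28

P + Q = (6, 28)


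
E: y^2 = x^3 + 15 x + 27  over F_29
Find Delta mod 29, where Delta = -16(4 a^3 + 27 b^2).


4 a^3 + 27 b^2 = 4*15^3 + 27*27^2 = 13500 + 19683 = 33183
Delta = -16 * (33183) = -530928
Delta mod 29 = 4

Delta = 4 (mod 29)


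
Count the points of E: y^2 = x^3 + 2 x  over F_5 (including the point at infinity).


For each x in F_5, count y with y^2 = x^3 + 2 x + 0 mod 5:
  x = 0: RHS = 0, y in [0]  -> 1 point(s)
Affine points: 1. Add the point at infinity: total = 2.

#E(F_5) = 2


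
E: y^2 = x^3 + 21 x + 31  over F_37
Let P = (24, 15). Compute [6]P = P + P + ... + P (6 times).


k = 6 = 110_2 (binary, LSB first: 011)
Double-and-add from P = (24, 15):
  bit 0 = 0: acc unchanged = O
  bit 1 = 1: acc = O + (22, 35) = (22, 35)
  bit 2 = 1: acc = (22, 35) + (3, 26) = (3, 11)

6P = (3, 11)


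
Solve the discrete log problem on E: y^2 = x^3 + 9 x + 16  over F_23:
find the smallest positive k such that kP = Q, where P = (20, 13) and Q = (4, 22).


Enumerate multiples of P until we hit Q = (4, 22):
  1P = (20, 13)
  2P = (12, 14)
  3P = (0, 19)
  4P = (7, 13)
  5P = (19, 10)
  6P = (16, 22)
  7P = (5, 5)
  8P = (22, 12)
  9P = (10, 5)
  10P = (1, 16)
  11P = (4, 22)
Match found at i = 11.

k = 11


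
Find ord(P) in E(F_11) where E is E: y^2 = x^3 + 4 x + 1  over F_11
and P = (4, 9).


Compute successive multiples of P until we hit O:
  1P = (4, 9)
  2P = (7, 8)
  3P = (5, 6)
  4P = (0, 1)
  5P = (0, 10)
  6P = (5, 5)
  7P = (7, 3)
  8P = (4, 2)
  ... (continuing to 9P)
  9P = O

ord(P) = 9


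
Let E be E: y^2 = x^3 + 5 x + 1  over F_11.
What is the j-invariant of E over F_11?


Delta = -16(4 a^3 + 27 b^2) mod 11 = 5
-1728 * (4 a)^3 = -1728 * (4*5)^3 mod 11 = 8
j = 8 * 5^(-1) mod 11 = 6

j = 6 (mod 11)


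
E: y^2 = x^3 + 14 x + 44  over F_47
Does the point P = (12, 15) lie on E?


Check whether y^2 = x^3 + 14 x + 44 (mod 47) for (x, y) = (12, 15).
LHS: y^2 = 15^2 mod 47 = 37
RHS: x^3 + 14 x + 44 = 12^3 + 14*12 + 44 mod 47 = 13
LHS != RHS

No, not on the curve


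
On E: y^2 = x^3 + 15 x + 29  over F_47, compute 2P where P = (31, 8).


Doubling: s = (3 x1^2 + a) / (2 y1)
s = (3*31^2 + 15) / (2*8) mod 47 = 46
x3 = s^2 - 2 x1 mod 47 = 46^2 - 2*31 = 33
y3 = s (x1 - x3) - y1 mod 47 = 46 * (31 - 33) - 8 = 41

2P = (33, 41)


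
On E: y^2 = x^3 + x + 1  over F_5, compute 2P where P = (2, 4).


Doubling: s = (3 x1^2 + a) / (2 y1)
s = (3*2^2 + 1) / (2*4) mod 5 = 1
x3 = s^2 - 2 x1 mod 5 = 1^2 - 2*2 = 2
y3 = s (x1 - x3) - y1 mod 5 = 1 * (2 - 2) - 4 = 1

2P = (2, 1)


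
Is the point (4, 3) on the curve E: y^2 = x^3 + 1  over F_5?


Check whether y^2 = x^3 + 0 x + 1 (mod 5) for (x, y) = (4, 3).
LHS: y^2 = 3^2 mod 5 = 4
RHS: x^3 + 0 x + 1 = 4^3 + 0*4 + 1 mod 5 = 0
LHS != RHS

No, not on the curve


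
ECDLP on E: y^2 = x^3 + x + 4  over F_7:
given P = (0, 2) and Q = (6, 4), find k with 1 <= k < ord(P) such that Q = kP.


Enumerate multiples of P until we hit Q = (6, 4):
  1P = (0, 2)
  2P = (4, 4)
  3P = (5, 6)
  4P = (6, 3)
  5P = (2, 0)
  6P = (6, 4)
Match found at i = 6.

k = 6


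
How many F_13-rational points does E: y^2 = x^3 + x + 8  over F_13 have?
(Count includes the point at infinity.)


For each x in F_13, count y with y^2 = x^3 + 1 x + 8 mod 13:
  x = 1: RHS = 10, y in [6, 7]  -> 2 point(s)
  x = 3: RHS = 12, y in [5, 8]  -> 2 point(s)
  x = 6: RHS = 9, y in [3, 10]  -> 2 point(s)
  x = 10: RHS = 4, y in [2, 11]  -> 2 point(s)
Affine points: 8. Add the point at infinity: total = 9.

#E(F_13) = 9


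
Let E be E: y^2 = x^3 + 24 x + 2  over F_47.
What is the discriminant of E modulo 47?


4 a^3 + 27 b^2 = 4*24^3 + 27*2^2 = 55296 + 108 = 55404
Delta = -16 * (55404) = -886464
Delta mod 47 = 3

Delta = 3 (mod 47)


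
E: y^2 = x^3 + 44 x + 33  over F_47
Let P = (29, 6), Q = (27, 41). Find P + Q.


P != Q, so use the chord formula.
s = (y2 - y1) / (x2 - x1) = (35) / (45) mod 47 = 6
x3 = s^2 - x1 - x2 mod 47 = 6^2 - 29 - 27 = 27
y3 = s (x1 - x3) - y1 mod 47 = 6 * (29 - 27) - 6 = 6

P + Q = (27, 6)


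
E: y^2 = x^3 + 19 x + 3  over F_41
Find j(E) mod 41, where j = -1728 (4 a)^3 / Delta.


Delta = -16(4 a^3 + 27 b^2) mod 41 = 18
-1728 * (4 a)^3 = -1728 * (4*19)^3 mod 41 = 25
j = 25 * 18^(-1) mod 41 = 31

j = 31 (mod 41)


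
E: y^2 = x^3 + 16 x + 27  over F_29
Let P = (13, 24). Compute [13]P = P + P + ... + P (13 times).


k = 13 = 1101_2 (binary, LSB first: 1011)
Double-and-add from P = (13, 24):
  bit 0 = 1: acc = O + (13, 24) = (13, 24)
  bit 1 = 0: acc unchanged = (13, 24)
  bit 2 = 1: acc = (13, 24) + (21, 5) = (2, 26)
  bit 3 = 1: acc = (2, 26) + (9, 1) = (13, 5)

13P = (13, 5)


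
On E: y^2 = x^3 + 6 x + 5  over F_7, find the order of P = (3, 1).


Compute successive multiples of P until we hit O:
  1P = (3, 1)
  2P = (2, 5)
  3P = (4, 3)
  4P = (4, 4)
  5P = (2, 2)
  6P = (3, 6)
  7P = O

ord(P) = 7


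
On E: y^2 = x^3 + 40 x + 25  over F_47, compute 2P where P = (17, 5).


Doubling: s = (3 x1^2 + a) / (2 y1)
s = (3*17^2 + 40) / (2*5) mod 47 = 39
x3 = s^2 - 2 x1 mod 47 = 39^2 - 2*17 = 30
y3 = s (x1 - x3) - y1 mod 47 = 39 * (17 - 30) - 5 = 5

2P = (30, 5)


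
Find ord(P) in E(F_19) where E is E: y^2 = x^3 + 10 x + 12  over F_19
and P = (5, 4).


Compute successive multiples of P until we hit O:
  1P = (5, 4)
  2P = (7, 8)
  3P = (11, 3)
  4P = (12, 13)
  5P = (18, 1)
  6P = (1, 17)
  7P = (1, 2)
  8P = (18, 18)
  ... (continuing to 13P)
  13P = O

ord(P) = 13


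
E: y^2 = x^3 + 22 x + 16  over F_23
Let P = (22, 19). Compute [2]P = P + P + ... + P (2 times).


k = 2 = 10_2 (binary, LSB first: 01)
Double-and-add from P = (22, 19):
  bit 0 = 0: acc unchanged = O
  bit 1 = 1: acc = O + (15, 8) = (15, 8)

2P = (15, 8)


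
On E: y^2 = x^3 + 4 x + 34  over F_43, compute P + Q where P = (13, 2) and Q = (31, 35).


P != Q, so use the chord formula.
s = (y2 - y1) / (x2 - x1) = (33) / (18) mod 43 = 9
x3 = s^2 - x1 - x2 mod 43 = 9^2 - 13 - 31 = 37
y3 = s (x1 - x3) - y1 mod 43 = 9 * (13 - 37) - 2 = 40

P + Q = (37, 40)


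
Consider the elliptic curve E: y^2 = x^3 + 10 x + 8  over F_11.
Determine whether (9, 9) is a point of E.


Check whether y^2 = x^3 + 10 x + 8 (mod 11) for (x, y) = (9, 9).
LHS: y^2 = 9^2 mod 11 = 4
RHS: x^3 + 10 x + 8 = 9^3 + 10*9 + 8 mod 11 = 2
LHS != RHS

No, not on the curve


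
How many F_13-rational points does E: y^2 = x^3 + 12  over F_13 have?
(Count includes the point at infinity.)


For each x in F_13, count y with y^2 = x^3 + 0 x + 12 mod 13:
  x = 0: RHS = 12, y in [5, 8]  -> 2 point(s)
  x = 1: RHS = 0, y in [0]  -> 1 point(s)
  x = 3: RHS = 0, y in [0]  -> 1 point(s)
  x = 7: RHS = 4, y in [2, 11]  -> 2 point(s)
  x = 8: RHS = 4, y in [2, 11]  -> 2 point(s)
  x = 9: RHS = 0, y in [0]  -> 1 point(s)
  x = 11: RHS = 4, y in [2, 11]  -> 2 point(s)
Affine points: 11. Add the point at infinity: total = 12.

#E(F_13) = 12


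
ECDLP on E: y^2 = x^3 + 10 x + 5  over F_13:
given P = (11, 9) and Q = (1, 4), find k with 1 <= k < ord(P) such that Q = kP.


Enumerate multiples of P until we hit Q = (1, 4):
  1P = (11, 9)
  2P = (1, 9)
  3P = (1, 4)
Match found at i = 3.

k = 3


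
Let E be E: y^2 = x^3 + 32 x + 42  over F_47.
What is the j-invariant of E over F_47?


Delta = -16(4 a^3 + 27 b^2) mod 47 = 45
-1728 * (4 a)^3 = -1728 * (4*32)^3 mod 47 = 38
j = 38 * 45^(-1) mod 47 = 28

j = 28 (mod 47)


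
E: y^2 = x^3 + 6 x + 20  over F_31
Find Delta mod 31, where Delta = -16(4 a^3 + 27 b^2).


4 a^3 + 27 b^2 = 4*6^3 + 27*20^2 = 864 + 10800 = 11664
Delta = -16 * (11664) = -186624
Delta mod 31 = 27

Delta = 27 (mod 31)


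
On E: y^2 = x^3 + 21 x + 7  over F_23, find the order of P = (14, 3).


Compute successive multiples of P until we hit O:
  1P = (14, 3)
  2P = (22, 13)
  3P = (13, 4)
  4P = (20, 3)
  5P = (12, 20)
  6P = (6, 21)
  7P = (21, 7)
  8P = (1, 11)
  ... (continuing to 18P)
  18P = O

ord(P) = 18


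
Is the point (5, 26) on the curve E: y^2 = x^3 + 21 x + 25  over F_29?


Check whether y^2 = x^3 + 21 x + 25 (mod 29) for (x, y) = (5, 26).
LHS: y^2 = 26^2 mod 29 = 9
RHS: x^3 + 21 x + 25 = 5^3 + 21*5 + 25 mod 29 = 23
LHS != RHS

No, not on the curve


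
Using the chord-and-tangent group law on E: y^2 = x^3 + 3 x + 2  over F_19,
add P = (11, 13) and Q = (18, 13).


P != Q, so use the chord formula.
s = (y2 - y1) / (x2 - x1) = (0) / (7) mod 19 = 0
x3 = s^2 - x1 - x2 mod 19 = 0^2 - 11 - 18 = 9
y3 = s (x1 - x3) - y1 mod 19 = 0 * (11 - 9) - 13 = 6

P + Q = (9, 6)


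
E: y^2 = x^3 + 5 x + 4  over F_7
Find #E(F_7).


For each x in F_7, count y with y^2 = x^3 + 5 x + 4 mod 7:
  x = 0: RHS = 4, y in [2, 5]  -> 2 point(s)
  x = 2: RHS = 1, y in [1, 6]  -> 2 point(s)
  x = 3: RHS = 4, y in [2, 5]  -> 2 point(s)
  x = 4: RHS = 4, y in [2, 5]  -> 2 point(s)
  x = 5: RHS = 0, y in [0]  -> 1 point(s)
Affine points: 9. Add the point at infinity: total = 10.

#E(F_7) = 10


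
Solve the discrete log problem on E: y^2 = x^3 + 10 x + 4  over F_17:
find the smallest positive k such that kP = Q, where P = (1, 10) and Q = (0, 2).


Enumerate multiples of P until we hit Q = (0, 2):
  1P = (1, 10)
  2P = (13, 6)
  3P = (5, 14)
  4P = (12, 13)
  5P = (0, 15)
  6P = (7, 3)
  7P = (8, 1)
  8P = (10, 4)
  9P = (14, 10)
  10P = (2, 7)
  11P = (6, 5)
  12P = (11, 0)
  13P = (6, 12)
  14P = (2, 10)
  15P = (14, 7)
  16P = (10, 13)
  17P = (8, 16)
  18P = (7, 14)
  19P = (0, 2)
Match found at i = 19.

k = 19


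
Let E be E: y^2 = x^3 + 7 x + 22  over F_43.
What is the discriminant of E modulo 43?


4 a^3 + 27 b^2 = 4*7^3 + 27*22^2 = 1372 + 13068 = 14440
Delta = -16 * (14440) = -231040
Delta mod 43 = 42

Delta = 42 (mod 43)


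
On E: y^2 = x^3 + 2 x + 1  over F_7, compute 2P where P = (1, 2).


Doubling: s = (3 x1^2 + a) / (2 y1)
s = (3*1^2 + 2) / (2*2) mod 7 = 3
x3 = s^2 - 2 x1 mod 7 = 3^2 - 2*1 = 0
y3 = s (x1 - x3) - y1 mod 7 = 3 * (1 - 0) - 2 = 1

2P = (0, 1)


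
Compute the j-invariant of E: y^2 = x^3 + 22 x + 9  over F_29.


Delta = -16(4 a^3 + 27 b^2) mod 29 = 10
-1728 * (4 a)^3 = -1728 * (4*22)^3 mod 29 = 12
j = 12 * 10^(-1) mod 29 = 7

j = 7 (mod 29)


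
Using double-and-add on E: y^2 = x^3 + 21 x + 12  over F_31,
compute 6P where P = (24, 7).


k = 6 = 110_2 (binary, LSB first: 011)
Double-and-add from P = (24, 7):
  bit 0 = 0: acc unchanged = O
  bit 1 = 1: acc = O + (3, 28) = (3, 28)
  bit 2 = 1: acc = (3, 28) + (27, 9) = (9, 0)

6P = (9, 0)


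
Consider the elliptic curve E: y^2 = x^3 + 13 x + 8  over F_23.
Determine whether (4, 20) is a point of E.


Check whether y^2 = x^3 + 13 x + 8 (mod 23) for (x, y) = (4, 20).
LHS: y^2 = 20^2 mod 23 = 9
RHS: x^3 + 13 x + 8 = 4^3 + 13*4 + 8 mod 23 = 9
LHS = RHS

Yes, on the curve


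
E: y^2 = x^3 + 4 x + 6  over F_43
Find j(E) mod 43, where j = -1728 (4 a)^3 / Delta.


Delta = -16(4 a^3 + 27 b^2) mod 43 = 3
-1728 * (4 a)^3 = -1728 * (4*4)^3 mod 43 = 41
j = 41 * 3^(-1) mod 43 = 28

j = 28 (mod 43)


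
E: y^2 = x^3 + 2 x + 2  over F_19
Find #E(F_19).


For each x in F_19, count y with y^2 = x^3 + 2 x + 2 mod 19:
  x = 1: RHS = 5, y in [9, 10]  -> 2 point(s)
  x = 3: RHS = 16, y in [4, 15]  -> 2 point(s)
  x = 4: RHS = 17, y in [6, 13]  -> 2 point(s)
  x = 5: RHS = 4, y in [2, 17]  -> 2 point(s)
  x = 7: RHS = 17, y in [6, 13]  -> 2 point(s)
  x = 8: RHS = 17, y in [6, 13]  -> 2 point(s)
  x = 11: RHS = 6, y in [5, 14]  -> 2 point(s)
  x = 12: RHS = 6, y in [5, 14]  -> 2 point(s)
  x = 14: RHS = 0, y in [0]  -> 1 point(s)
  x = 15: RHS = 6, y in [5, 14]  -> 2 point(s)
  x = 16: RHS = 7, y in [8, 11]  -> 2 point(s)
  x = 17: RHS = 9, y in [3, 16]  -> 2 point(s)
Affine points: 23. Add the point at infinity: total = 24.

#E(F_19) = 24


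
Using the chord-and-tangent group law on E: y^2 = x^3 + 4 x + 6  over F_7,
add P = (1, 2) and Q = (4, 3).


P != Q, so use the chord formula.
s = (y2 - y1) / (x2 - x1) = (1) / (3) mod 7 = 5
x3 = s^2 - x1 - x2 mod 7 = 5^2 - 1 - 4 = 6
y3 = s (x1 - x3) - y1 mod 7 = 5 * (1 - 6) - 2 = 1

P + Q = (6, 1)


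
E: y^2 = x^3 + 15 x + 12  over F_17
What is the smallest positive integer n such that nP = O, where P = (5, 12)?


Compute successive multiples of P until we hit O:
  1P = (5, 12)
  2P = (3, 4)
  3P = (8, 10)
  4P = (12, 4)
  5P = (2, 4)
  6P = (2, 13)
  7P = (12, 13)
  8P = (8, 7)
  ... (continuing to 11P)
  11P = O

ord(P) = 11
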